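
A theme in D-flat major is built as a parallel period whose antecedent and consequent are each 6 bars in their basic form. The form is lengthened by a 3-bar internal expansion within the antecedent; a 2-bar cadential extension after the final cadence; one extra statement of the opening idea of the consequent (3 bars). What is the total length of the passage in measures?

20 measures

Basic parallel period: 6 + 6 = 12 bars.
12 (basic form) + 3 (internal expansion) + 2 (cadential extension) + 3 (extra statement) = 20.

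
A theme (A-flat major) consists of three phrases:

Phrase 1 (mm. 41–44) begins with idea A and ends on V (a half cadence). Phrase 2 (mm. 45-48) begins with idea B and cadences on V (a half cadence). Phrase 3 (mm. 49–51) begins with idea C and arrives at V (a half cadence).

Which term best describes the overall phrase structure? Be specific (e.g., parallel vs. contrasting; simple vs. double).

phrase group

The final phrase closes with a half cadence, which is not stronger than the preceding half cadence; the 3 phrases lack an overall antecedent–consequent design and so form a phrase group.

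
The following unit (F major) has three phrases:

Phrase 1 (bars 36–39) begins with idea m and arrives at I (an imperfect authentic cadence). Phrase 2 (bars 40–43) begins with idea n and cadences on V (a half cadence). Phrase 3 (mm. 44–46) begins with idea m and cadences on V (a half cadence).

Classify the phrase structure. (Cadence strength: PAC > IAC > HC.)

The final phrase closes with a half cadence, which is not stronger than the preceding half cadence; the 3 phrases lack an overall antecedent–consequent design and so form a phrase group.

phrase group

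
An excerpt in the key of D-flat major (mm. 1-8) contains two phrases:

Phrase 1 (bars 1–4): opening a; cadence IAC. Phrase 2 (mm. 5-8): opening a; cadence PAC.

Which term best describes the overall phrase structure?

parallel period

Phrase 1 ends with an imperfect authentic cadence (weaker) and phrase 2 with a perfect authentic cadence (stronger): antecedent + consequent = a period.
The two phrases open with the same material (a / a), so the period is parallel.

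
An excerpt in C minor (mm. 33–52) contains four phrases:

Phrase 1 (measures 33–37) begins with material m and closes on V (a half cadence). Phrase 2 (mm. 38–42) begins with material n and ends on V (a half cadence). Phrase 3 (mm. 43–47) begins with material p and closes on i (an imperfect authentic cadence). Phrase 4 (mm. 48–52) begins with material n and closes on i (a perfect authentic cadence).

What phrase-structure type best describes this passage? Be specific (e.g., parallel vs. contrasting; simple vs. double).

contrasting double period

Four phrases in two halves: the first half (measures 33–42) ends with a half cadence, the second (measures 43–52) with a perfect authentic cadence — a large antecedent–consequent pair, i.e. a double period.
Phrase 3 begins with different material from phrase 1, making it contrasting.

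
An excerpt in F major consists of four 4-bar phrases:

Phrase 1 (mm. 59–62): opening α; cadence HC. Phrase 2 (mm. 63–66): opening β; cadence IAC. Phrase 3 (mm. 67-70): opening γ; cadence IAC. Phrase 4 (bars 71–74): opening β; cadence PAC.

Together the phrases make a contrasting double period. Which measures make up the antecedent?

measures 59–66

In a double period the first pair of phrases (ending imperfect authentic cadence) is the large antecedent and the second pair (ending perfect authentic cadence) is the large consequent; the antecedent is measures 59–66.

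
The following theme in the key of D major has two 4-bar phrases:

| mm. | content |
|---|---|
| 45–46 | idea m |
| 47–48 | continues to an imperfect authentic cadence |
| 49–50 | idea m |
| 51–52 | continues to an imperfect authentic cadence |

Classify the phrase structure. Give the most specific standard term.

repeated phrase

Both phrases have the same opening (m) and the same cadence (imperfect authentic cadence): the second is a restatement, not a consequent, so this is a repeated phrase rather than a period.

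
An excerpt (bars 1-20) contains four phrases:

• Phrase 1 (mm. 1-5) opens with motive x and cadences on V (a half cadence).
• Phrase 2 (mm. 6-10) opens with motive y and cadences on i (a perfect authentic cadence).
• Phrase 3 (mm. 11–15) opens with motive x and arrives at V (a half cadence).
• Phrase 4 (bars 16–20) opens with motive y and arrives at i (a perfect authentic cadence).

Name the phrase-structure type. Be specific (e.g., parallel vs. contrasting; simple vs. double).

repeated period

The cadence pattern HC–PAC–HC–PAC is weak–strong twice, and phrases 3–4 restate phrases 1–2: a period heard twice, not a double period (which would end weakly at phrase 2).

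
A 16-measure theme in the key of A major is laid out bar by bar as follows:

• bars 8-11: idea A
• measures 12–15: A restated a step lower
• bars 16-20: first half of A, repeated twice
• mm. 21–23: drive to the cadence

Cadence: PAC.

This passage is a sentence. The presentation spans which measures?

measures 8–15

The presentation of a sentence is the basic idea (measures 8–11) plus its repetition (measures 12-15); the presentation is therefore bars 8-15.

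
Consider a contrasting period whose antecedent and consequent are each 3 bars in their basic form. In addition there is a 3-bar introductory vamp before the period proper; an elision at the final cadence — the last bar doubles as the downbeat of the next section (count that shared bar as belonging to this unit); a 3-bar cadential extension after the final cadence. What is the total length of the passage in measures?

Basic contrasting period: 3 + 3 = 6 bars.
6 (basic form) + 3 (introduction) + 3 (cadential extension) = 12.
The elision shares a bar with the next section but does not change this unit's count.

12 measures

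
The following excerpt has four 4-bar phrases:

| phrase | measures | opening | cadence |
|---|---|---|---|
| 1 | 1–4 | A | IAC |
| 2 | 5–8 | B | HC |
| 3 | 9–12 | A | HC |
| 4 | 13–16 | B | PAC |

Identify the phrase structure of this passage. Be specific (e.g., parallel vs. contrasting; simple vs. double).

Four phrases in two halves: the first half (measures 1–8) ends with a half cadence, the second (bars 9–16) with a perfect authentic cadence — a large antecedent–consequent pair, i.e. a double period.
Phrase 3 begins with the same material as phrase 1, making it parallel.

parallel double period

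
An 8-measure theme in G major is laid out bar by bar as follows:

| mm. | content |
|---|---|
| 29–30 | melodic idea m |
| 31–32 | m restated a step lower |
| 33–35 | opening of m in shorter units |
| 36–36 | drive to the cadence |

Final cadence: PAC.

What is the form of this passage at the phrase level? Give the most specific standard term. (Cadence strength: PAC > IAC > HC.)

sentence

Basic idea (bars 29–30) + its repetition (measures 31-32) form the presentation; fragmentation and cadence (mm. 33–36) form the continuation — the 8-bar whole is a sentence.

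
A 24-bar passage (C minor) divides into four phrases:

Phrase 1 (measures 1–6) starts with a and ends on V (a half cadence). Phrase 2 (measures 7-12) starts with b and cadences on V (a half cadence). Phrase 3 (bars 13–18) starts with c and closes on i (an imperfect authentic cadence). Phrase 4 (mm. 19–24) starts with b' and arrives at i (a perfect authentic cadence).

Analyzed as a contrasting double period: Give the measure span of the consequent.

measures 13–24

In a double period the four phrases pair into a large antecedent (phrases 1–2, ending half cadence) and a large consequent (phrases 3–4, ending perfect authentic cadence). The consequent spans measures 13–24.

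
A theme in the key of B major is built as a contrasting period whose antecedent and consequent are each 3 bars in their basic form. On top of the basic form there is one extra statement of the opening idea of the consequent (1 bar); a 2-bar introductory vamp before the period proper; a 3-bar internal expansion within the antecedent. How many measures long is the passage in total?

Basic contrasting period: 3 + 3 = 6 bars.
6 (basic form) + 1 (extra statement) + 2 (introduction) + 3 (internal expansion) = 12.

12 measures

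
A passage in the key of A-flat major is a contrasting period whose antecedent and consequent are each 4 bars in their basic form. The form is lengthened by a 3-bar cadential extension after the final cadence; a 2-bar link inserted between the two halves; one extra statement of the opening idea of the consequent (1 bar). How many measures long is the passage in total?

Basic contrasting period: 4 + 4 = 8 bars.
8 (basic form) + 3 (cadential extension) + 2 (link) + 1 (extra statement) = 14.

14 measures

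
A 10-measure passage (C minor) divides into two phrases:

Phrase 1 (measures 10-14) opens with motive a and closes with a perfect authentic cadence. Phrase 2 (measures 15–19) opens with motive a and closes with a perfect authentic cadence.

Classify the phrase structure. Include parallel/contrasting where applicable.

Both phrases have the same opening (a) and the same cadence (perfect authentic cadence): the second is a restatement, not a consequent, so this is a repeated phrase rather than a period.

repeated phrase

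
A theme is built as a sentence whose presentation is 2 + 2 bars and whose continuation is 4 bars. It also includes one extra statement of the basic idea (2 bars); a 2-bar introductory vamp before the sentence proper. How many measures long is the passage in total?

Basic sentence: 2 + 2 + 4 = 8 bars.
8 (basic form) + 2 (extra statement) + 2 (introduction) = 12.

12 measures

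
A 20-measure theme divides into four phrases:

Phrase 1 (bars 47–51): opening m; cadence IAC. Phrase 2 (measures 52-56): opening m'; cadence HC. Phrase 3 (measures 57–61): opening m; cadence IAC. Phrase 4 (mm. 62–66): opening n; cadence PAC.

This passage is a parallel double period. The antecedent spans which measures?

measures 47–56

In a double period the four phrases pair into a large antecedent (phrases 1–2, ending half cadence) and a large consequent (phrases 3–4, ending perfect authentic cadence). The antecedent spans mm. 47–56.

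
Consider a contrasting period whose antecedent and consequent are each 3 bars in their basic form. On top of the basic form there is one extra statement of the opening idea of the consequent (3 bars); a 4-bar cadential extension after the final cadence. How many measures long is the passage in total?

13 measures

Basic contrasting period: 3 + 3 = 6 bars.
6 (basic form) + 3 (extra statement) + 4 (cadential extension) = 13.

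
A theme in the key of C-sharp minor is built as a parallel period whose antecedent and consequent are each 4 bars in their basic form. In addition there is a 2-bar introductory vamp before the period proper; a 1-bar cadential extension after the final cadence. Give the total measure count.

11 measures

Basic parallel period: 4 + 4 = 8 bars.
8 (basic form) + 2 (introduction) + 1 (cadential extension) = 11.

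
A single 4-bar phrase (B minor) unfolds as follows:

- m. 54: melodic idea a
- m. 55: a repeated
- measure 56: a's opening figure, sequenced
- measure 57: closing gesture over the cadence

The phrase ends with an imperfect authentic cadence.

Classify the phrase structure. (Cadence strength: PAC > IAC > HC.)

sentence

Basic idea (measure 54) + its repetition (m. 55) form the presentation; fragmentation and cadence (bars 56–57) form the continuation — the 4-bar whole is a sentence.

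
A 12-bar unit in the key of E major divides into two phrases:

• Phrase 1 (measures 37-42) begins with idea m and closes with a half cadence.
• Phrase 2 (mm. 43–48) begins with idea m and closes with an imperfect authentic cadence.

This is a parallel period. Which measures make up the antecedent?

measures 37–42

The phrase ending with the weaker cadence (half cadence) is the antecedent; the one ending more conclusively (imperfect authentic cadence) is the consequent. The antecedent is measures 37–42.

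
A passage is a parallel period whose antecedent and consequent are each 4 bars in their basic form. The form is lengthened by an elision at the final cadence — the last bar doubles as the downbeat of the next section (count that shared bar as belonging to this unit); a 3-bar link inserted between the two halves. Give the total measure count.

Basic parallel period: 4 + 4 = 8 bars.
8 (basic form) + 3 (link) = 11.
The elision shares a bar with the next section but does not change this unit's count.

11 measures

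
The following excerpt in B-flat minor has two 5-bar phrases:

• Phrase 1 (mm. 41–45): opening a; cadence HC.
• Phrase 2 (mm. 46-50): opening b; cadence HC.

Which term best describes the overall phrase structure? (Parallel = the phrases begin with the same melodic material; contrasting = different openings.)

The second phrase closes with a half cadence, which is not stronger than the first phrase's half cadence; without a weak→strong cadential pair there is no antecedent–consequent relationship, so this is a phrase group rather than a period.

phrase group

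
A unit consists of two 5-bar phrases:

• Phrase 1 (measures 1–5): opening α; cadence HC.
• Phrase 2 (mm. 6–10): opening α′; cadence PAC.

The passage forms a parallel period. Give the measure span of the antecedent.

The phrase ending with the weaker cadence (half cadence) is the antecedent; the one ending more conclusively (perfect authentic cadence) is the consequent. The antecedent is measures 1–5.

measures 1–5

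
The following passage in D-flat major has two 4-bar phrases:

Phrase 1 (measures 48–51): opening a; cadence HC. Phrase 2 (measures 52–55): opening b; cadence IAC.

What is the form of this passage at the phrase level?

Phrase 1 ends with a half cadence (weaker) and phrase 2 with an imperfect authentic cadence (stronger): antecedent + consequent = a period.
The two phrases open with different material (a / b), so the period is contrasting.

contrasting period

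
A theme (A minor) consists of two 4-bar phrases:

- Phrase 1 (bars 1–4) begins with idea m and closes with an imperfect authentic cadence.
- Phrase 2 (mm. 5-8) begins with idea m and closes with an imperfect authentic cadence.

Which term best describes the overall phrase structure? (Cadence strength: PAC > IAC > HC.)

Both phrases have the same opening (m) and the same cadence (imperfect authentic cadence): the second is a restatement, not a consequent, so this is a repeated phrase rather than a period.

repeated phrase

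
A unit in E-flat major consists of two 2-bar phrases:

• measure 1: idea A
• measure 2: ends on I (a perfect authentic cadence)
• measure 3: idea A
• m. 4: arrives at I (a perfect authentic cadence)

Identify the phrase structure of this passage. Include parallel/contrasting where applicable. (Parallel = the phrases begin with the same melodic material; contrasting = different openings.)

Both phrases have the same opening (A) and the same cadence (perfect authentic cadence): the second is a restatement, not a consequent, so this is a repeated phrase rather than a period.

repeated phrase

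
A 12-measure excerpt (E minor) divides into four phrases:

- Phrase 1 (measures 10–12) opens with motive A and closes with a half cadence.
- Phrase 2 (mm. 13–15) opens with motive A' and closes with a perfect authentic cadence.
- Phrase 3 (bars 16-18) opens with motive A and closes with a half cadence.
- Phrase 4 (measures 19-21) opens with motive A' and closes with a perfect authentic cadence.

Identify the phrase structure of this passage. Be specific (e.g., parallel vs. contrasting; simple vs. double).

repeated period

The cadence pattern HC–PAC–HC–PAC is weak–strong twice, and phrases 3–4 restate phrases 1–2: a period heard twice, not a double period (which would end weakly at phrase 2).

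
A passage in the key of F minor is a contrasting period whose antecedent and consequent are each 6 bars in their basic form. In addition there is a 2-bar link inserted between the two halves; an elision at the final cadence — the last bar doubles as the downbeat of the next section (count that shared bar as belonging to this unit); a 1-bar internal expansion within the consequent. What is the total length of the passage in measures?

Basic contrasting period: 6 + 6 = 12 bars.
12 (basic form) + 2 (link) + 1 (internal expansion) = 15.
The elision shares a bar with the next section but does not change this unit's count.

15 measures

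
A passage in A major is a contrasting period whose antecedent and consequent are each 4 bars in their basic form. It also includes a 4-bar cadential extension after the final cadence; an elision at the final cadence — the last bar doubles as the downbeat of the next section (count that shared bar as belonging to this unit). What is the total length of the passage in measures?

12 measures

Basic contrasting period: 4 + 4 = 8 bars.
8 (basic form) + 4 (cadential extension) = 12.
The elision shares a bar with the next section but does not change this unit's count.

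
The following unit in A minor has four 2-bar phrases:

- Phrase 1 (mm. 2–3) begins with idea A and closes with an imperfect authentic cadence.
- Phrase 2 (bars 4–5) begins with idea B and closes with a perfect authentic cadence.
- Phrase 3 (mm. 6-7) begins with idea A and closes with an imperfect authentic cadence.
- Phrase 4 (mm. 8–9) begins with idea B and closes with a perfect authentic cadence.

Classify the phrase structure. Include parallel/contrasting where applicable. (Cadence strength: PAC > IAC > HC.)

The cadence pattern IAC–PAC–IAC–PAC is weak–strong twice, and phrases 3–4 restate phrases 1–2: a period heard twice, not a double period (which would end weakly at phrase 2).

repeated period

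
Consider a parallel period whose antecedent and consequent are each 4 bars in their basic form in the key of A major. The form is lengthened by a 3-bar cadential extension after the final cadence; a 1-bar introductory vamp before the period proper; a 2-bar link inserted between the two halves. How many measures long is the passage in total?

Basic parallel period: 4 + 4 = 8 bars.
8 (basic form) + 3 (cadential extension) + 1 (introduction) + 2 (link) = 14.

14 measures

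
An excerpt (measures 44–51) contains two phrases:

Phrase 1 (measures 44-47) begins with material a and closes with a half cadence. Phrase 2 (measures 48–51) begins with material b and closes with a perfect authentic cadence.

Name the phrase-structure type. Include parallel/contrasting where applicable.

contrasting period

Phrase 1 ends with a half cadence (weaker) and phrase 2 with a perfect authentic cadence (stronger): antecedent + consequent = a period.
The two phrases open with different material (a / b), so the period is contrasting.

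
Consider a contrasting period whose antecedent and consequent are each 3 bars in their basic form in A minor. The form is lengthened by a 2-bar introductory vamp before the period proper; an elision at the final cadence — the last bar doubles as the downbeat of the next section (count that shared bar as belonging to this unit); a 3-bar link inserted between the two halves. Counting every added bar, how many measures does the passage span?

11 measures

Basic contrasting period: 3 + 3 = 6 bars.
6 (basic form) + 2 (introduction) + 3 (link) = 11.
The elision shares a bar with the next section but does not change this unit's count.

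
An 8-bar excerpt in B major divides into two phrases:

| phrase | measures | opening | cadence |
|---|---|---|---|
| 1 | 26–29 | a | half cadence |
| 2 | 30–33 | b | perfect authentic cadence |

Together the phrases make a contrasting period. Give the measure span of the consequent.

The phrase ending with the weaker cadence (half cadence) is the antecedent; the one ending more conclusively (perfect authentic cadence) is the consequent. The consequent is measures 30–33.

measures 30–33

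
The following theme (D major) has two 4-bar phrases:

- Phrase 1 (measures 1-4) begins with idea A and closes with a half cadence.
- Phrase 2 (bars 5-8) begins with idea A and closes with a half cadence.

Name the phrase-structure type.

Both phrases have the same opening (A) and the same cadence (half cadence): the second is a restatement, not a consequent, so this is a repeated phrase rather than a period.

repeated phrase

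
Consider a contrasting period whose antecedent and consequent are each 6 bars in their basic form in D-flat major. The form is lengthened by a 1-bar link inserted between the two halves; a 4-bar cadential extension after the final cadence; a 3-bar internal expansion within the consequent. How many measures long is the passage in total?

Basic contrasting period: 6 + 6 = 12 bars.
12 (basic form) + 1 (link) + 4 (cadential extension) + 3 (internal expansion) = 20.

20 measures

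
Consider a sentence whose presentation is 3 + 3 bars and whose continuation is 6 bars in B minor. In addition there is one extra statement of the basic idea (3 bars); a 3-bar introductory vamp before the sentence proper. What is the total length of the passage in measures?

18 measures

Basic sentence: 3 + 3 + 6 = 12 bars.
12 (basic form) + 3 (extra statement) + 3 (introduction) = 18.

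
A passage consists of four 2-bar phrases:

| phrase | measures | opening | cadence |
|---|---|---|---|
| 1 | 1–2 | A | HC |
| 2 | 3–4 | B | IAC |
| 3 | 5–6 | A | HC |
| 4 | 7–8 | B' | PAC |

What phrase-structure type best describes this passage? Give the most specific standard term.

Four phrases in two halves: the first half (mm. 1-4) ends with an imperfect authentic cadence, the second (mm. 5-8) with a perfect authentic cadence — a large antecedent–consequent pair, i.e. a double period.
Phrase 3 begins with the same material as phrase 1, making it parallel.

parallel double period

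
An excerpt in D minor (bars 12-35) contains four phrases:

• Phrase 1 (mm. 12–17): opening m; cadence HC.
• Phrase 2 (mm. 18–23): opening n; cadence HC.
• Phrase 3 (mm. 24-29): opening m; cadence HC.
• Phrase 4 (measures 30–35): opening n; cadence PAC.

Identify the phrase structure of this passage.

Four phrases in two halves: the first half (measures 12–23) ends with a half cadence, the second (bars 24–35) with a perfect authentic cadence — a large antecedent–consequent pair, i.e. a double period.
Phrase 3 begins with the same material as phrase 1, making it parallel.

parallel double period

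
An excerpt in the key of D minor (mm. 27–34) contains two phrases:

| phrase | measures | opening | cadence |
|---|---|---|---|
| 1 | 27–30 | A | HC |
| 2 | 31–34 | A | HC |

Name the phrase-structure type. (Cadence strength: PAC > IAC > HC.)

repeated phrase

Both phrases have the same opening (A) and the same cadence (half cadence): the second is a restatement, not a consequent, so this is a repeated phrase rather than a period.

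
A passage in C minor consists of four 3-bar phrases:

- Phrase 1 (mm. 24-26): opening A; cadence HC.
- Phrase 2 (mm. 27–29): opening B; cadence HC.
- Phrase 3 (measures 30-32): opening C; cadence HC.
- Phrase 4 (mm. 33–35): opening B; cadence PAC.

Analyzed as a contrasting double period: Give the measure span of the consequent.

measures 30–35

In a double period the four phrases pair into a large antecedent (phrases 1–2, ending half cadence) and a large consequent (phrases 3–4, ending perfect authentic cadence). The consequent spans bars 30–35.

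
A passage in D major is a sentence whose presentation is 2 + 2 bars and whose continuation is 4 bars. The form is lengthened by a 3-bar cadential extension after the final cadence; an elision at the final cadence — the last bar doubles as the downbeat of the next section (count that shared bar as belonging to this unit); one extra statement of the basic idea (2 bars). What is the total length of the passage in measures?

13 measures

Basic sentence: 2 + 2 + 4 = 8 bars.
8 (basic form) + 3 (cadential extension) + 2 (extra statement) = 13.
The elision shares a bar with the next section but does not change this unit's count.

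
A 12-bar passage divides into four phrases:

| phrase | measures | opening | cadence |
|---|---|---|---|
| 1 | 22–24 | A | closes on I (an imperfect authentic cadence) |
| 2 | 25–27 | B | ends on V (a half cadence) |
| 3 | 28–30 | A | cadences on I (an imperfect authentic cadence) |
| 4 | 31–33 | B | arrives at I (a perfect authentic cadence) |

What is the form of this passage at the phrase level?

parallel double period

Four phrases in two halves: the first half (mm. 22–27) ends with a half cadence, the second (mm. 28–33) with a perfect authentic cadence — a large antecedent–consequent pair, i.e. a double period.
Phrase 3 begins with the same material as phrase 1, making it parallel.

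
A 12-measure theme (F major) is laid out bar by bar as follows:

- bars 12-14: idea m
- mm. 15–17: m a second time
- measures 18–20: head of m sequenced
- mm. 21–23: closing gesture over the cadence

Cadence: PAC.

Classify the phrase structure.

sentence

Basic idea (bars 12-14) + its repetition (measures 15–17) form the presentation; fragmentation and cadence (measures 18–23) form the continuation — the 12-bar whole is a sentence.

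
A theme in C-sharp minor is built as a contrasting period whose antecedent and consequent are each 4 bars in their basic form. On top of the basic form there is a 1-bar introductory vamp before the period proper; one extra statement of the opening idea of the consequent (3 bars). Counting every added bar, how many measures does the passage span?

12 measures

Basic contrasting period: 4 + 4 = 8 bars.
8 (basic form) + 1 (introduction) + 3 (extra statement) = 12.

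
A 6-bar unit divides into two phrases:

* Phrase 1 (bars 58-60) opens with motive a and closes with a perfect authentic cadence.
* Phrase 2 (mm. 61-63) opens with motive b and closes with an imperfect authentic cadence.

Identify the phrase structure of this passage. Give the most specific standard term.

phrase group

The second phrase closes with an imperfect authentic cadence, which is not stronger than the first phrase's perfect authentic cadence; without a weak→strong cadential pair there is no antecedent–consequent relationship, so this is a phrase group rather than a period.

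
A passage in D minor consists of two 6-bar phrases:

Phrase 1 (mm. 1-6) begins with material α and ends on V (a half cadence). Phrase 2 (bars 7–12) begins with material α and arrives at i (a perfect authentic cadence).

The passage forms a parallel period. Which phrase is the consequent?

phrase 2

The phrase ending with the weaker cadence (half cadence) is the antecedent; the one ending more conclusively (perfect authentic cadence) is the consequent. The consequent is phrase 2.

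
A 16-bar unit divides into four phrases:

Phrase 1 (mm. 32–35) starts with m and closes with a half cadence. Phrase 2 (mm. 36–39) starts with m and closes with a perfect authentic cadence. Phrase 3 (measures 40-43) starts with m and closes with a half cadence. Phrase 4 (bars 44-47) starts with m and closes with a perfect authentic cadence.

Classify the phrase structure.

repeated period

The cadence pattern HC–PAC–HC–PAC is weak–strong twice, and phrases 3–4 restate phrases 1–2: a period heard twice, not a double period (which would end weakly at phrase 2).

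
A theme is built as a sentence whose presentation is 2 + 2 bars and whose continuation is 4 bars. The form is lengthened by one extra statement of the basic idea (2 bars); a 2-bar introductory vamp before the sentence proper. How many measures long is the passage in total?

12 measures

Basic sentence: 2 + 2 + 4 = 8 bars.
8 (basic form) + 2 (extra statement) + 2 (introduction) = 12.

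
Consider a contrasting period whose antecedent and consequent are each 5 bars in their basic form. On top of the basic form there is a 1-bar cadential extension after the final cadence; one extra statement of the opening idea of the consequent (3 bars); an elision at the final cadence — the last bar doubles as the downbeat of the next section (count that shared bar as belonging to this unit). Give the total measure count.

Basic contrasting period: 5 + 5 = 10 bars.
10 (basic form) + 1 (cadential extension) + 3 (extra statement) = 14.
The elision shares a bar with the next section but does not change this unit's count.

14 measures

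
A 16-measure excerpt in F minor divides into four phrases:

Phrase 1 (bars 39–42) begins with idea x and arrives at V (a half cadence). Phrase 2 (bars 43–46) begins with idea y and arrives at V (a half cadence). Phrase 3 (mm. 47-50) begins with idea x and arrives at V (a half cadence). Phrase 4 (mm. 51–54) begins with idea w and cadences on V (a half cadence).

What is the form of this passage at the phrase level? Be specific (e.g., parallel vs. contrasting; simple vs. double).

phrase group

Phrase 4 ends with a half cadence, no stronger than phrase 2's half cadence, so the four phrases do not form a double period; nor do phrases 3–4 duplicate 1–2, so it is not a repeated period. With no phrase reaching a conclusive cadence, the passage is a phrase group.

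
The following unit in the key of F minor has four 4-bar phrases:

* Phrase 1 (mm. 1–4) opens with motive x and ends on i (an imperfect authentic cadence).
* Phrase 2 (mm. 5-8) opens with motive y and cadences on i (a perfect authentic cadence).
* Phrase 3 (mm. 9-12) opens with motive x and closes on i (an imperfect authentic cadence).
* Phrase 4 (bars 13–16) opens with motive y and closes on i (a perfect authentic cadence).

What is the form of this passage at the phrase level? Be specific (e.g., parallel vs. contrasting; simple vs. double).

repeated period

The cadence pattern IAC–PAC–IAC–PAC is weak–strong twice, and phrases 3–4 restate phrases 1–2: a period heard twice, not a double period (which would end weakly at phrase 2).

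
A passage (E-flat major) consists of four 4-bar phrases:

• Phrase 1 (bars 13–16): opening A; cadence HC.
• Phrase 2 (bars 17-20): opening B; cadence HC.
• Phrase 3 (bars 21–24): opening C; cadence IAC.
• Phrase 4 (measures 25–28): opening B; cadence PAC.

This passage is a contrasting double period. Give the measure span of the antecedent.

In a double period the four phrases pair into a large antecedent (phrases 1–2, ending half cadence) and a large consequent (phrases 3–4, ending perfect authentic cadence). The antecedent spans mm. 13-20.

measures 13–20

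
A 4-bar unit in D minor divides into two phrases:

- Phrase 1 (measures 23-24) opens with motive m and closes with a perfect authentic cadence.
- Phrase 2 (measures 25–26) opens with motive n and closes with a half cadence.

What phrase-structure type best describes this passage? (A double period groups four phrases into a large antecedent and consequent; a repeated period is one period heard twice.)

phrase group

The second phrase closes with a half cadence, which is not stronger than the first phrase's perfect authentic cadence; without a weak→strong cadential pair there is no antecedent–consequent relationship, so this is a phrase group rather than a period.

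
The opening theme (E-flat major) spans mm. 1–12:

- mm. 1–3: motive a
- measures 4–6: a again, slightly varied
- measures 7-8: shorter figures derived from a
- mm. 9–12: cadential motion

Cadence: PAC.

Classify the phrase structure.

Basic idea (mm. 1–3) + its repetition (mm. 4-6) form the presentation; fragmentation and cadence (bars 7–12) form the continuation — the 12-bar whole is a sentence.

sentence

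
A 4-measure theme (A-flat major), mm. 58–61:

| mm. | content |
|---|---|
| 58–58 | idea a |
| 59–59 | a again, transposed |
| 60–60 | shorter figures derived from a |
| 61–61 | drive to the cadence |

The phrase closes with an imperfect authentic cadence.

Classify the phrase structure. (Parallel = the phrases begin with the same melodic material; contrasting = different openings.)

sentence

Basic idea (m. 58) + its repetition (bar 59) form the presentation; fragmentation and cadence (mm. 60–61) form the continuation — the 4-bar whole is a sentence.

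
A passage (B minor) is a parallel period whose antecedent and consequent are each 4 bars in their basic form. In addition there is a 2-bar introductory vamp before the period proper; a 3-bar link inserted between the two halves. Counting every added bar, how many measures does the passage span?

13 measures

Basic parallel period: 4 + 4 = 8 bars.
8 (basic form) + 2 (introduction) + 3 (link) = 13.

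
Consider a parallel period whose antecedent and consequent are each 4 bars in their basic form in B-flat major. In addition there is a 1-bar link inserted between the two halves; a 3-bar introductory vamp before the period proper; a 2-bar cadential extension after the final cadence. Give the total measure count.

Basic parallel period: 4 + 4 = 8 bars.
8 (basic form) + 1 (link) + 3 (introduction) + 2 (cadential extension) = 14.

14 measures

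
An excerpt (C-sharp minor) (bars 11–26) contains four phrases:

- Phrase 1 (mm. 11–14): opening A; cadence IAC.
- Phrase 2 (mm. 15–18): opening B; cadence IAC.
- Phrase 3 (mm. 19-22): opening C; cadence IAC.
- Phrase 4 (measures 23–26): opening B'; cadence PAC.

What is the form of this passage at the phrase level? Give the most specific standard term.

contrasting double period

Four phrases in two halves: the first half (mm. 11–18) ends with an imperfect authentic cadence, the second (measures 19–26) with a perfect authentic cadence — a large antecedent–consequent pair, i.e. a double period.
Phrase 3 begins with different material from phrase 1, making it contrasting.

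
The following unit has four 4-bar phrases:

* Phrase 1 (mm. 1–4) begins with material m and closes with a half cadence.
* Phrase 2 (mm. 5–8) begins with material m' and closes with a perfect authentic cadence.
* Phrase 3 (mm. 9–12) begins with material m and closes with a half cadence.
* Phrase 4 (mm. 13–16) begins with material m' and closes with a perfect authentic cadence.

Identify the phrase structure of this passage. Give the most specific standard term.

repeated period

The cadence pattern HC–PAC–HC–PAC is weak–strong twice, and phrases 3–4 restate phrases 1–2: a period heard twice, not a double period (which would end weakly at phrase 2).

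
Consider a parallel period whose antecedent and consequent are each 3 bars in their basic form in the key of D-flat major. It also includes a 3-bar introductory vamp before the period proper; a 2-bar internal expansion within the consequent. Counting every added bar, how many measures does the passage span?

Basic parallel period: 3 + 3 = 6 bars.
6 (basic form) + 3 (introduction) + 2 (internal expansion) = 11.

11 measures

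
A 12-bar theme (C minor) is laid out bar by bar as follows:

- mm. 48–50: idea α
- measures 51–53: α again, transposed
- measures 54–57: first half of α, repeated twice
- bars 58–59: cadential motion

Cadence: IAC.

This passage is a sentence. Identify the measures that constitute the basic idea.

The presentation of a sentence is the basic idea (mm. 48-50) plus its repetition (measures 51–53); the basic idea is therefore mm. 48–50.

measures 48–50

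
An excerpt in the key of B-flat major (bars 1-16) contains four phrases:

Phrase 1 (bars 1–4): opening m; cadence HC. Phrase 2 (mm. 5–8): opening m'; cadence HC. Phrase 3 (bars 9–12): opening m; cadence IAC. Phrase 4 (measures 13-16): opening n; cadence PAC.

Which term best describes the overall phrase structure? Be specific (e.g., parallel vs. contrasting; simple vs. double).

Four phrases in two halves: the first half (measures 1–8) ends with a half cadence, the second (bars 9-16) with a perfect authentic cadence — a large antecedent–consequent pair, i.e. a double period.
Phrase 3 begins with the same material as phrase 1, making it parallel.

parallel double period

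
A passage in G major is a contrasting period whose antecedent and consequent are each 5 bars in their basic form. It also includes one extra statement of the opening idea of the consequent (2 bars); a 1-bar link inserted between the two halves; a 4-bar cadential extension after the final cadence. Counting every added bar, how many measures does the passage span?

17 measures

Basic contrasting period: 5 + 5 = 10 bars.
10 (basic form) + 2 (extra statement) + 1 (link) + 4 (cadential extension) = 17.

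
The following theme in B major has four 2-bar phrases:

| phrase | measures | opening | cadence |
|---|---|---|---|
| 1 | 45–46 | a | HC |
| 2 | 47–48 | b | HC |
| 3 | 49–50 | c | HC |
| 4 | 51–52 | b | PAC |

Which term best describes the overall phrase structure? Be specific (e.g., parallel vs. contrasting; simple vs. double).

contrasting double period

Four phrases in two halves: the first half (mm. 45–48) ends with a half cadence, the second (mm. 49-52) with a perfect authentic cadence — a large antecedent–consequent pair, i.e. a double period.
Phrase 3 begins with different material from phrase 1, making it contrasting.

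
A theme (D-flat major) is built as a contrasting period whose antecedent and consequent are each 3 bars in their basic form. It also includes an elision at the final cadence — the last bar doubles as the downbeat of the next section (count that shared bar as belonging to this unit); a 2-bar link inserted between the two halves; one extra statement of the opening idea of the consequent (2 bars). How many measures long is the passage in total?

10 measures

Basic contrasting period: 3 + 3 = 6 bars.
6 (basic form) + 2 (link) + 2 (extra statement) = 10.
The elision shares a bar with the next section but does not change this unit's count.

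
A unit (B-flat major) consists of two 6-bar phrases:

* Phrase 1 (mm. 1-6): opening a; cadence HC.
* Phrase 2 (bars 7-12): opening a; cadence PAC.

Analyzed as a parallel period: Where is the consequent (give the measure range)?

measures 7–12

The antecedent is the phrase ending with the weaker cadence (half cadence, phrase 1) and the consequent the one ending more conclusively (perfect authentic cadence, phrase 2); the consequent is measures 7–12.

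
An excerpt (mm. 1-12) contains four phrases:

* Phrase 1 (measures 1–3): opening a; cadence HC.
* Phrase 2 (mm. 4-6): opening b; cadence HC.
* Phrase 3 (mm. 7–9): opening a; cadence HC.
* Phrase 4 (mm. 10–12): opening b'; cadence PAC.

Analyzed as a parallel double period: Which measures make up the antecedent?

In a double period the four phrases pair into a large antecedent (phrases 1–2, ending half cadence) and a large consequent (phrases 3–4, ending perfect authentic cadence). The antecedent spans mm. 1–6.

measures 1–6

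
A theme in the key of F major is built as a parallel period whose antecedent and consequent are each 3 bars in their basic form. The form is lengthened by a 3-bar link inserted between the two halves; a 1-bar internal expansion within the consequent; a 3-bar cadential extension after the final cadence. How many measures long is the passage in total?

Basic parallel period: 3 + 3 = 6 bars.
6 (basic form) + 3 (link) + 1 (internal expansion) + 3 (cadential extension) = 13.

13 measures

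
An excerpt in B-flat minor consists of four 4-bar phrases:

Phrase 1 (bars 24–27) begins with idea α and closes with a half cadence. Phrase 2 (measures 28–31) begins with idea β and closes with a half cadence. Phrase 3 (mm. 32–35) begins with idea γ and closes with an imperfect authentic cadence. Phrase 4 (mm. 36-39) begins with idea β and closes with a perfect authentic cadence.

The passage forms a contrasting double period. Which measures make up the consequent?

measures 32–39

In a double period the first pair of phrases (ending half cadence) is the large antecedent and the second pair (ending perfect authentic cadence) is the large consequent; the consequent is measures 32–39.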